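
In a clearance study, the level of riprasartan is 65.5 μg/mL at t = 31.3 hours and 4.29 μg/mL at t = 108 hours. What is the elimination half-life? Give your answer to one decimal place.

19.5 hours

Over Δt = 108 − 31.3 = 76.7 hours, the level fell by a factor of 65.5/4.29 ≈ 15.268.
n = log₂(15.268) ≈ 3.9324 half-lives, so t½ = 76.7/3.9324 ≈ 19.504 hours.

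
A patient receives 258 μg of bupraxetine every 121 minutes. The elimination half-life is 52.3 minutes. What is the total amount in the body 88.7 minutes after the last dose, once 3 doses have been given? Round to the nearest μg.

99 μg

The 3 doses were given 330.7, 209.7, 88.7 minutes ago.
Total = 258·(1/2)^(330.7/52.3) + 258·(1/2)^(209.7/52.3) + 258·(1/2)^(88.7/52.3)
      = 3.2223 + 16.018 + 79.63 ≈ 98.871 μg.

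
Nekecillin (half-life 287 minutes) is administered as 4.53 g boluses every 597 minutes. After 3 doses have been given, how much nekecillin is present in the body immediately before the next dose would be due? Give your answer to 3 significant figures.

The 3 doses were given 1791, 1194, 597 minutes ago.
Total = 4.53·(1/2)^(1791/287) + 4.53·(1/2)^(1194/287) + 4.53·(1/2)^(597/287)
      = 0.059916 + 0.25336 + 1.0713 ≈ 1.3846 g.

1.38 g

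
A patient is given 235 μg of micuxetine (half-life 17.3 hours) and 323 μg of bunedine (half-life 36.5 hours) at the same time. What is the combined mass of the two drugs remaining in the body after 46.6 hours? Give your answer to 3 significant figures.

170 μg

micuxetine: 235 × (1/2)^(46.6/17.3) = 235 × (1/2)^2.6936 ≈ 36.325 μg.
bunedine: 323 × (1/2)^(46.6/36.5) = 323 × (1/2)^1.2767 ≈ 133.31 μg.
Total = 36.325 + 133.31 ≈ 169.64 μg.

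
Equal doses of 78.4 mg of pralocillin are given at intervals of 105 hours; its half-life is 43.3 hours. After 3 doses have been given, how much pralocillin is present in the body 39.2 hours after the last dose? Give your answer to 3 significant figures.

The 3 doses were given 249.2, 144.2, 39.2 hours ago.
Total = 78.4·(1/2)^(249.2/43.3) + 78.4·(1/2)^(144.2/43.3) + 78.4·(1/2)^(39.2/43.3)
      = 1.4515 + 7.7949 + 41.859 ≈ 51.106 mg.

51.1 mg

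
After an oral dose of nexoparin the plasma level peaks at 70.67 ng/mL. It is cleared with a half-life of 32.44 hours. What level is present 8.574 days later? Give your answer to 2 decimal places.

Convert the elapsed time: 8.574 days = 205.776 hours.
Number of half-lives: n = 205.776/32.44 ≈ 6.3433.
Remaining = 70.67 × (1/2)^6.3433 = 70.67 × 0.012316 ≈ 0.8704 ng/mL.

0.87 ng/mL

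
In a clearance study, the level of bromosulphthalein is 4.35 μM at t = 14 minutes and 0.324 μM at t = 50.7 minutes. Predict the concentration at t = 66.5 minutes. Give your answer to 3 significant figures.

Over Δt = 50.7 − 14 = 36.7 minutes, the level fell by a factor of 4.35/0.324 ≈ 13.426.
n = log₂(13.426) ≈ 3.7469 half-lives, so t½ = 36.7/3.7469 ≈ 9.7946 minutes.
From t = 50.7 to t = 66.5: 0.324 × (1/2)^((66.5−50.7)/9.7946) ≈ 0.10591 μM.

0.106 μM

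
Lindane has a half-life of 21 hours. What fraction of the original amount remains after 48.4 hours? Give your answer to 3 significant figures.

0.202

n = 48.4/21 ≈ 2.3048 half-lives.
Fraction remaining = (1/2)^2.3048 ≈ 0.20239.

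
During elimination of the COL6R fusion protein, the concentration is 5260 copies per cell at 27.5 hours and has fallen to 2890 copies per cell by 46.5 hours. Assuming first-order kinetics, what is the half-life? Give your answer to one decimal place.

22.0 hours

Over Δt = 46.5 − 27.5 = 19 hours, the level fell by a factor of 5260/2890 ≈ 1.8201.
n = log₂(1.8201) ≈ 0.86399 half-lives, so t½ = 19/0.86399 ≈ 21.991 hours.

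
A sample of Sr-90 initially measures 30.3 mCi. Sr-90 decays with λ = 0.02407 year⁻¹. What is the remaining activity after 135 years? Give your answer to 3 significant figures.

t½ = ln 2 / λ = 0.69315 / 0.02407 ≈ 28.797 years.
Number of half-lives: n = 135/28.797 ≈ 4.688.
Remaining = 30.3 × (1/2)^4.688 = 30.3 × 0.038796 ≈ 1.1755 mCi.

1.18 mCi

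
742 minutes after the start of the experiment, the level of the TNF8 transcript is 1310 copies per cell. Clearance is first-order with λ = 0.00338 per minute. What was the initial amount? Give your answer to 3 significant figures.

t½ = ln 2 / λ = 0.69315 / 0.00338 ≈ 205.07 minutes.
Number of half-lives elapsed: n = 742/205.07 ≈ 3.6182.
A₀ = A × 2^n = 1310 × 2^3.6182 = 1310 × 12.28 ≈ 16087 copies per cell.

16100 copies per cell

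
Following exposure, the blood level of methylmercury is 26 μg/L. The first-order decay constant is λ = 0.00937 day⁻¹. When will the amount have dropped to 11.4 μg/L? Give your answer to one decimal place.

t½ = ln 2 / λ = 0.69315 / 0.00937 ≈ 73.975 days.
Fraction remaining = 11.4/26 ≈ 0.43846.
n = log₂(26/11.4) = ln(2.2807)/ln 2 ≈ 1.1895 half-lives.
t = n × t½ = 1.1895 × 73.975 ≈ 87.992 days.

88.0 days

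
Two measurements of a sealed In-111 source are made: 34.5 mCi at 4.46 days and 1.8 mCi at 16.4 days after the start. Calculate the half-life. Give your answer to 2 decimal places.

Over Δt = 16.4 − 4.46 = 11.94 days, the level fell by a factor of 34.5/1.8 ≈ 19.167.
n = log₂(19.167) ≈ 4.2605 half-lives, so t½ = 11.94/4.2605 ≈ 2.8025 days.

2.80 days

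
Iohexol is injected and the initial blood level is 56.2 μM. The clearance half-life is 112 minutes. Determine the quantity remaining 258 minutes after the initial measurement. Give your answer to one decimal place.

11.4 μM

Number of half-lives: n = 258/112 ≈ 2.3036.
Remaining = 56.2 × (1/2)^2.3036 = 56.2 × 0.20256 ≈ 11.384 μM.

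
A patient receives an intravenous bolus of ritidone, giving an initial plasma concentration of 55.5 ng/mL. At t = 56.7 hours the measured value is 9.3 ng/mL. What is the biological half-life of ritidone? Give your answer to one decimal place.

A/A₀ = 9.3/55.5 ≈ 0.16757.
n = log₂(5.9677) ≈ 2.5772 half-lives elapsed in 56.7 hours.
t½ = 56.7/2.5772 ≈ 22.001 hours.

22.0 hours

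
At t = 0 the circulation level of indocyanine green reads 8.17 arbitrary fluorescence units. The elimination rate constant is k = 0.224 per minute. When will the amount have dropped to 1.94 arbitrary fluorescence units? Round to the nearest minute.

t½ = ln 2 / k = 0.69315 / 0.224 ≈ 3.0944 minutes.
Fraction remaining = 1.94/8.17 ≈ 0.23745.
n = log₂(8.17/1.94) = ln(4.2113)/ln 2 ≈ 2.0743 half-lives.
t = n × t½ = 2.0743 × 3.0944 ≈ 6.4187 minutes.

6 minutes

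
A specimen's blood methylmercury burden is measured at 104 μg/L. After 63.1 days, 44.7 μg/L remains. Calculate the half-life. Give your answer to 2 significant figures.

A/A₀ = 44.7/104 ≈ 0.42981.
n = log₂(2.3266) ≈ 1.2182 half-lives elapsed in 63.1 days.
t½ = 63.1/1.2182 ≈ 51.796 days.

52 days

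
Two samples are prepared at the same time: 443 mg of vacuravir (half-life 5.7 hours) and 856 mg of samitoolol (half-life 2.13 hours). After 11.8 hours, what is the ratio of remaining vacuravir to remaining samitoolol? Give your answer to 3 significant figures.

vacuravir: 443 × (1/2)^(11.8/5.7) = 443 × (1/2)^2.0702 ≈ 105.49 mg.
samitoolol: 856 × (1/2)^(11.8/2.13) = 856 × (1/2)^5.5399 ≈ 18.399 mg.
Ratio ≈ 105.49 / 18.399 ≈ 5.7335.

5.73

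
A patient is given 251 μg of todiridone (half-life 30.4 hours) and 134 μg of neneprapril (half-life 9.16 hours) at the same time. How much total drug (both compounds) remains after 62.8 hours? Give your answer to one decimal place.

61.1 μg

todiridone: 251 × (1/2)^(62.8/30.4) = 251 × (1/2)^2.0658 ≈ 59.953 μg.
neneprapril: 134 × (1/2)^(62.8/9.16) = 134 × (1/2)^6.8559 ≈ 1.1568 μg.
Total = 59.953 + 1.1568 ≈ 61.11 μg.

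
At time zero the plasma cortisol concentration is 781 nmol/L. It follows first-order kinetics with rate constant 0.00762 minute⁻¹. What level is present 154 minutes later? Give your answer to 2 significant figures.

t½ = ln 2 / k = 0.69315 / 0.00762 ≈ 90.964 minutes.
Number of half-lives: n = 154/90.964 ≈ 1.693.
Remaining = 781 × (1/2)^1.693 = 781 × 0.30929 ≈ 241.55 nmol/L.

240 nmol/L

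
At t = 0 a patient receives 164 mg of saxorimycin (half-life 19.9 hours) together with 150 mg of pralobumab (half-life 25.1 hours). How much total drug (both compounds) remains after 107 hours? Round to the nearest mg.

saxorimycin: 164 × (1/2)^(107/19.9) = 164 × (1/2)^5.3769 ≈ 3.9468 mg.
pralobumab: 150 × (1/2)^(107/25.1) = 150 × (1/2)^4.2629 ≈ 7.813 mg.
Total = 3.9468 + 7.813 ≈ 11.76 mg.

12 mg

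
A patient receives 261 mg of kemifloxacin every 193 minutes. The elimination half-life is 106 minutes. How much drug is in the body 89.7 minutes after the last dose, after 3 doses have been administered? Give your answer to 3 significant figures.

The 3 doses were given 475.7, 282.7, 89.7 minutes ago.
Total = 261·(1/2)^(475.7/106) + 261·(1/2)^(282.7/106) + 261·(1/2)^(89.7/106)
      = 11.633 + 41.096 + 145.18 ≈ 197.91 mg.

198 mg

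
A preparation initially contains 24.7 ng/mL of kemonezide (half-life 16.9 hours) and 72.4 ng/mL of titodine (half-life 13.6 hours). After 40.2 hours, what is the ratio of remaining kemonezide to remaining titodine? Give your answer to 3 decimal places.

0.509

kemonezide: 24.7 × (1/2)^(40.2/16.9) = 24.7 × (1/2)^2.3787 ≈ 4.7494 ng/mL.
titodine: 72.4 × (1/2)^(40.2/13.6) = 72.4 × (1/2)^2.9559 ≈ 9.331 ng/mL.
Ratio ≈ 4.7494 / 9.331 ≈ 0.50899.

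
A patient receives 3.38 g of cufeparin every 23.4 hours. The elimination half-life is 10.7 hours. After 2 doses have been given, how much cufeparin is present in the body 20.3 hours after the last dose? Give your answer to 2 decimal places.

The 2 doses were given 43.7, 20.3 hours ago.
Total = 3.38·(1/2)^(43.7/10.7) + 3.38·(1/2)^(20.3/10.7)
      = 0.19929 + 0.90741 ≈ 1.1067 g.

1.11 g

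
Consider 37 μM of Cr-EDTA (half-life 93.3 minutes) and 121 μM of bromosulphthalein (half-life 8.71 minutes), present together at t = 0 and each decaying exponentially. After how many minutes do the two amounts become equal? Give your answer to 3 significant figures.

16.4 minutes

Set 37·(1/2)^(t/93.3) = 121·(1/2)^(t/8.71).
Taking log₂: log₂(37/121) = t·(1/93.3 − 1/8.71).
log₂(0.30579) = -1.7094; 1/93.3 − 1/8.71 = -0.10409.
t = -1.7094 / -0.10409 ≈ 16.422 minutes.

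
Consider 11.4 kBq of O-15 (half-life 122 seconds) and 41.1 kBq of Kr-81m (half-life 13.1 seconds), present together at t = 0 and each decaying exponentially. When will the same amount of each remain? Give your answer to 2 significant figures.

27 seconds

Set 11.4·(1/2)^(t/122) = 41.1·(1/2)^(t/13.1).
Taking log₂: log₂(11.4/41.1) = t·(1/122 − 1/13.1).
log₂(0.27737) = -1.8501; 1/122 − 1/13.1 = -0.068139.
t = -1.8501 / -0.068139 ≈ 27.152 seconds.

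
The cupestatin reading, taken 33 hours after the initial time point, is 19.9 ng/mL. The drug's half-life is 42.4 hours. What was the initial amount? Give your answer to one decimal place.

34.1 ng/mL

Number of half-lives elapsed: n = 33/42.4 ≈ 0.7783.
A₀ = A × 2^n = 19.9 × 2^0.7783 = 19.9 × 1.7151 ≈ 34.131 ng/mL.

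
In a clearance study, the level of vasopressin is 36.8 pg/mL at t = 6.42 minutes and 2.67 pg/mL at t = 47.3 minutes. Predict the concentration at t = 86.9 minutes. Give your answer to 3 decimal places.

0.210 pg/mL

Over Δt = 47.3 − 6.42 = 40.88 minutes, the level fell by a factor of 36.8/2.67 ≈ 13.783.
n = log₂(13.783) ≈ 3.7848 half-lives, so t½ = 40.88/3.7848 ≈ 10.801 minutes.
From t = 47.3 to t = 86.9: 2.67 × (1/2)^((86.9−47.3)/10.801) ≈ 0.2103 pg/mL.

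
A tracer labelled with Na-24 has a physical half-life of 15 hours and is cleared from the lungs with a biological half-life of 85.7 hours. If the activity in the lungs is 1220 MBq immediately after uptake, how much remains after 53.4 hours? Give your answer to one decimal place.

1/t_eff = 1/t_phys + 1/t_biol = 1/15 + 1/85.7 = 0.078335 per hour.
t_eff = 15 × 85.7 / (15 + 85.7) ≈ 12.766 hours.
Remaining = 1220 × (1/2)^(53.4/12.766) = 1220 × (1/2)^4.1831 ≈ 67.161 MBq.

67.2 MBq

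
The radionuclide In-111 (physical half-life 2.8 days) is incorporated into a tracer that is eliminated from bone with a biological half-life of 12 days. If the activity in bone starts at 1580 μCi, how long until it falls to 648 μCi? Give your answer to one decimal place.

2.9 days

1/t_eff = 1/t_phys + 1/t_biol = 1/2.8 + 1/12 = 0.44048 per day.
t_eff = 2.8 × 12 / (2.8 + 12) ≈ 2.2703 days.
n = log₂(1580/648) ≈ 1.2859; t = 1.2859 × 2.2703 ≈ 2.9192 days.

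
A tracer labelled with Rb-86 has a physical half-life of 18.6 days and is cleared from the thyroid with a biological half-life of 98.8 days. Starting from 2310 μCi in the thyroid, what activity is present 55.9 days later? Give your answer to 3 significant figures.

1/t_eff = 1/t_phys + 1/t_biol = 1/18.6 + 1/98.8 = 0.063885 per day.
t_eff = 18.6 × 98.8 / (18.6 + 98.8) ≈ 15.653 days.
Remaining = 2310 × (1/2)^(55.9/15.653) = 2310 × (1/2)^3.5712 ≈ 194.35 μCi.

194 μCi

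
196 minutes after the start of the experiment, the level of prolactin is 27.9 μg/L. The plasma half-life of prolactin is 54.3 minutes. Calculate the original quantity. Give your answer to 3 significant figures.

341 μg/L

Number of half-lives elapsed: n = 196/54.3 ≈ 3.6096.
A₀ = A × 2^n = 27.9 × 2^3.6096 = 27.9 × 12.206 ≈ 340.56 μg/L.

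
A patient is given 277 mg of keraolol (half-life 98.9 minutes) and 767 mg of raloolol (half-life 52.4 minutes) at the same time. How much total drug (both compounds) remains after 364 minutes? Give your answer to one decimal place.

27.8 mg

keraolol: 277 × (1/2)^(364/98.9) = 277 × (1/2)^3.6805 ≈ 21.604 mg.
raloolol: 767 × (1/2)^(364/52.4) = 767 × (1/2)^6.9466 ≈ 6.2183 mg.
Total = 21.604 + 6.2183 ≈ 27.823 mg.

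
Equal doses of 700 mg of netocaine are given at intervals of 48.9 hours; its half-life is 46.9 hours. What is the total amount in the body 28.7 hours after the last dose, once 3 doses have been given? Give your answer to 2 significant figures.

The 3 doses were given 126.5, 77.6, 28.7 hours ago.
Total = 700·(1/2)^(126.5/46.9) + 700·(1/2)^(77.6/46.9) + 700·(1/2)^(28.7/46.9)
      = 107.93 + 222.34 + 458.02 ≈ 788.29 mg.

790 mg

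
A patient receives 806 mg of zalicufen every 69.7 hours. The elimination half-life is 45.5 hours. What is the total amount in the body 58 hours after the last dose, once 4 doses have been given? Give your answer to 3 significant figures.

The 4 doses were given 267.1, 197.4, 127.7, 58 hours ago.
Total = 806·(1/2)^(267.1/45.5) + 806·(1/2)^(197.4/45.5) + 806·(1/2)^(127.7/45.5) + 806·(1/2)^(58/45.5)
      = 13.778 + 39.841 + 115.2 + 333.12 ≈ 501.95 mg.

502 mg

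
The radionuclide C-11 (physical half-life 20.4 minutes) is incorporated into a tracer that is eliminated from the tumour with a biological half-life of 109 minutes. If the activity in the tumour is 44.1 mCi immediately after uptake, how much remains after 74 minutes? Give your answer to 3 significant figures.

1/t_eff = 1/t_phys + 1/t_biol = 1/20.4 + 1/109 = 0.058194 per minute.
t_eff = 20.4 × 109 / (20.4 + 109) ≈ 17.184 minutes.
Remaining = 44.1 × (1/2)^(74/17.184) = 44.1 × (1/2)^4.3064 ≈ 2.2289 mCi.

2.23 mCi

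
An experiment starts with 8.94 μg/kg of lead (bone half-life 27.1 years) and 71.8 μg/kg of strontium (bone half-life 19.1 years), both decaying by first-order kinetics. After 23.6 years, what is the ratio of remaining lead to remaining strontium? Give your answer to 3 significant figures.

lead: 8.94 × (1/2)^(23.6/27.1) = 8.94 × (1/2)^0.87085 ≈ 4.8886 μg/kg.
strontium: 71.8 × (1/2)^(23.6/19.1) = 71.8 × (1/2)^1.2356 ≈ 30.491 μg/kg.
Ratio ≈ 4.8886 / 30.491 ≈ 0.16033.

0.160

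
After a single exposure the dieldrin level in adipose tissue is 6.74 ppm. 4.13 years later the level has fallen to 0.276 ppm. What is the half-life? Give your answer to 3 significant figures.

A/A₀ = 0.276/6.74 ≈ 0.04095.
n = log₂(24.42) ≈ 4.61 half-lives elapsed in 4.13 years.
t½ = 4.13/4.61 ≈ 0.89588 years.

0.896 years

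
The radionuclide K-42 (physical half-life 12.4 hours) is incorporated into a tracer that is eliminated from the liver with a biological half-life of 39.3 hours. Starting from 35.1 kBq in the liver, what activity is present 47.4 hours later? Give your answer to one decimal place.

1/t_eff = 1/t_phys + 1/t_biol = 1/12.4 + 1/39.3 = 0.10609 per hour.
t_eff = 12.4 × 39.3 / (12.4 + 39.3) ≈ 9.4259 hours.
Remaining = 35.1 × (1/2)^(47.4/9.4259) = 35.1 × (1/2)^5.0287 ≈ 1.0753 kBq.

1.1 kBq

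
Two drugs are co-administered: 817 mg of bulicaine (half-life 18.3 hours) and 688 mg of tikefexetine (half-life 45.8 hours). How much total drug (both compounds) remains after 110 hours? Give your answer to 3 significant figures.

143 mg

bulicaine: 817 × (1/2)^(110/18.3) = 817 × (1/2)^6.0109 ≈ 12.669 mg.
tikefexetine: 688 × (1/2)^(110/45.8) = 688 × (1/2)^2.4017 ≈ 130.19 mg.
Total = 12.669 + 130.19 ≈ 142.86 mg.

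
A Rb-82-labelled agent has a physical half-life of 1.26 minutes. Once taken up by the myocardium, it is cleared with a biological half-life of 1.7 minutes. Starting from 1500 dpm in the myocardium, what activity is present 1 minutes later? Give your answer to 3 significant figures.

1/t_eff = 1/t_phys + 1/t_biol = 1/1.26 + 1/1.7 = 1.3819 per minute.
t_eff = 1.26 × 1.7 / (1.26 + 1.7) ≈ 0.72365 minutes.
Remaining = 1500 × (1/2)^(1/0.72365) = 1500 × (1/2)^1.3819 ≈ 575.58 dpm.

576 dpm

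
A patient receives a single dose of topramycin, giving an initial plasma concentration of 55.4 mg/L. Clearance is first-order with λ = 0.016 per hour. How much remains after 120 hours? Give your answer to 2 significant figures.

t½ = ln 2 / λ = 0.69315 / 0.016 ≈ 43.322 hours.
Number of half-lives: n = 120/43.322 ≈ 2.77.
Remaining = 55.4 × (1/2)^2.77 = 55.4 × 0.14661 ≈ 8.122 mg/L.

8.1 mg/L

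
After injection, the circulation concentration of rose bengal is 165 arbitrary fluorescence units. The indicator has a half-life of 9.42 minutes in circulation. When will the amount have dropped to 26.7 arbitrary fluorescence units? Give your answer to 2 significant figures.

Fraction remaining = 26.7/165 ≈ 0.16182.
n = log₂(165/26.7) = ln(6.1798)/ln 2 ≈ 2.6276 half-lives.
t = n × t½ = 2.6276 × 9.42 ≈ 24.752 minutes.

25 minutes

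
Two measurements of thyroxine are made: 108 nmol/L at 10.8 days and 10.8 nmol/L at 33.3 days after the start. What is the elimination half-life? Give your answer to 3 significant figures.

6.77 days

Over Δt = 33.3 − 10.8 = 22.5 days, the level fell by a factor of 108/10.8 ≈ 10.
n = log₂(10) ≈ 3.3219 half-lives, so t½ = 22.5/3.3219 ≈ 6.7732 days.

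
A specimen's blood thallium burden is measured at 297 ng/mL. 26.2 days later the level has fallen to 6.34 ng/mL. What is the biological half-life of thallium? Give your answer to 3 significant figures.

A/A₀ = 6.34/297 ≈ 0.021347.
n = log₂(46.845) ≈ 5.5498 half-lives elapsed in 26.2 days.
t½ = 26.2/5.5498 ≈ 4.7209 days.

4.72 days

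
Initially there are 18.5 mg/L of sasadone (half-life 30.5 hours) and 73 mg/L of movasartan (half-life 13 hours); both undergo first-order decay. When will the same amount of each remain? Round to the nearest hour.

45 hours

Set 18.5·(1/2)^(t/30.5) = 73·(1/2)^(t/13).
Taking log₂: log₂(18.5/73) = t·(1/30.5 − 1/13).
log₂(0.25342) = -1.9804; 1/30.5 − 1/13 = -0.044136.
t = -1.9804 / -0.044136 ≈ 44.87 hours.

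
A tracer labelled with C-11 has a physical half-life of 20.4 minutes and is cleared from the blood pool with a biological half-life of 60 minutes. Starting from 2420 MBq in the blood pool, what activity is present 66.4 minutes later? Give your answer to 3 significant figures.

1/t_eff = 1/t_phys + 1/t_biol = 1/20.4 + 1/60 = 0.065686 per minute.
t_eff = 20.4 × 60 / (20.4 + 60) ≈ 15.224 minutes.
Remaining = 2420 × (1/2)^(66.4/15.224) = 2420 × (1/2)^4.3616 ≈ 117.72 MBq.

118 MBq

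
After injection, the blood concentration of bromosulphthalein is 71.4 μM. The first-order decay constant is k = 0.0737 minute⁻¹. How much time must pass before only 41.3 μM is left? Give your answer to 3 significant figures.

7.43 minutes

t½ = ln 2 / k = 0.69315 / 0.0737 ≈ 9.405 minutes.
Fraction remaining = 41.3/71.4 ≈ 0.57843.
n = log₂(71.4/41.3) = ln(1.7288)/ln 2 ≈ 0.78978 half-lives.
t = n × t½ = 0.78978 × 9.405 ≈ 7.4279 minutes.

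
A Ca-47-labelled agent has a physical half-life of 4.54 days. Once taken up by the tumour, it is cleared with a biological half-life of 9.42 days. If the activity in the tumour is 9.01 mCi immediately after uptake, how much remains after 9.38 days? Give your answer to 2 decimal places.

1.08 mCi

1/t_eff = 1/t_phys + 1/t_biol = 1/4.54 + 1/9.42 = 0.32642 per day.
t_eff = 4.54 × 9.42 / (4.54 + 9.42) ≈ 3.0635 days.
Remaining = 9.01 × (1/2)^(9.38/3.0635) = 9.01 × (1/2)^3.0618 ≈ 1.079 mCi.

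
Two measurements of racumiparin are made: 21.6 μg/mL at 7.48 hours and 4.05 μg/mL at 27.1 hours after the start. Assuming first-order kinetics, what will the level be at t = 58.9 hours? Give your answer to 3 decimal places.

Over Δt = 27.1 − 7.48 = 19.62 hours, the level fell by a factor of 21.6/4.05 ≈ 5.3333.
n = log₂(5.3333) ≈ 2.415 half-lives, so t½ = 19.62/2.415 ≈ 8.1241 hours.
From t = 27.1 to t = 58.9: 4.05 × (1/2)^((58.9−27.1)/8.1241) ≈ 0.26862 μg/mL.

0.269 μg/mL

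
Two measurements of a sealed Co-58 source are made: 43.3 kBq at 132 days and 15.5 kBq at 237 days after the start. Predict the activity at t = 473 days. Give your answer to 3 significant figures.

Over Δt = 237 − 132 = 105 days, the level fell by a factor of 43.3/15.5 ≈ 2.7935.
n = log₂(2.7935) ≈ 1.4821 half-lives, so t½ = 105/1.4821 ≈ 70.845 days.
From t = 237 to t = 473: 15.5 × (1/2)^((473−237)/70.845) ≈ 1.5401 kBq.

1.54 kBq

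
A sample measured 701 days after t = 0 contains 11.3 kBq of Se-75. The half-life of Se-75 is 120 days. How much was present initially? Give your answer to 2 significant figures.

Number of half-lives elapsed: n = 701/120 ≈ 5.8417.
A₀ = A × 2^n = 11.3 × 2^5.8417 = 11.3 × 57.348 ≈ 648.03 kBq.

650 kBq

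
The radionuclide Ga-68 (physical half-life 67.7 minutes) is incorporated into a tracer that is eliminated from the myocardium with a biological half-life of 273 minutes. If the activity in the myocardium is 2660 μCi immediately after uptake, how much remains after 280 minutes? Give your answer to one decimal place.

1/t_eff = 1/t_phys + 1/t_biol = 1/67.7 + 1/273 = 0.018434 per minute.
t_eff = 67.7 × 273 / (67.7 + 273) ≈ 54.247 minutes.
Remaining = 2660 × (1/2)^(280/54.247) = 2660 × (1/2)^5.1615 ≈ 74.32 μCi.

74.3 μCi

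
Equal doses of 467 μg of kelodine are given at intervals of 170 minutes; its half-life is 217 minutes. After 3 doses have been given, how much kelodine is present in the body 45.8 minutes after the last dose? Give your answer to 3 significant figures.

The 3 doses were given 385.8, 215.8, 45.8 minutes ago.
Total = 467·(1/2)^(385.8/217) + 467·(1/2)^(215.8/217) + 467·(1/2)^(45.8/217)
      = 136.18 + 234.4 + 403.44 ≈ 774.02 μg.

774 μg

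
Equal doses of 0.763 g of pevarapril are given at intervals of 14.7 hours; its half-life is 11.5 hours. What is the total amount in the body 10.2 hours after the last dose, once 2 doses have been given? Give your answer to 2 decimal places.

The 2 doses were given 24.9, 10.2 hours ago.
Total = 0.763·(1/2)^(24.9/11.5) + 0.763·(1/2)^(10.2/11.5)
      = 0.17011 + 0.4126 ≈ 0.5827 g.

0.58 g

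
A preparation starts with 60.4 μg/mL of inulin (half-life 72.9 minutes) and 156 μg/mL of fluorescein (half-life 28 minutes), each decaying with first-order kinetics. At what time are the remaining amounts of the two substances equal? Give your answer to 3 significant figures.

Set 60.4·(1/2)^(t/72.9) = 156·(1/2)^(t/28).
Taking log₂: log₂(60.4/156) = t·(1/72.9 − 1/28).
log₂(0.38718) = -1.3689; 1/72.9 − 1/28 = -0.021997.
t = -1.3689 / -0.021997 ≈ 62.233 minutes.

62.2 minutes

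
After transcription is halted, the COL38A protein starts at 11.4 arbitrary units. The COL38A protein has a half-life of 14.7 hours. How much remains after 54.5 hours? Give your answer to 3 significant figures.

0.873 arbitrary units

Number of half-lives: n = 54.5/14.7 ≈ 3.7075.
Remaining = 11.4 × (1/2)^3.7075 = 11.4 × 0.076548 ≈ 0.87265 arbitrary units.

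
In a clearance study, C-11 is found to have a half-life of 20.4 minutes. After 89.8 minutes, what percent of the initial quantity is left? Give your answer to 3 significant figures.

4.73%

n = 89.8/20.4 ≈ 4.402 half-lives.
Fraction remaining = (1/2)^4.402 ≈ 0.047302, i.e. 4.7302%.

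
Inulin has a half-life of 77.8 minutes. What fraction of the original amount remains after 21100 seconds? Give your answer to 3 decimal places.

0.044

21100 seconds = 351.667 minutes.
n = 351.667/77.8 ≈ 4.5201 half-lives.
Fraction remaining = (1/2)^4.5201 ≈ 0.043582.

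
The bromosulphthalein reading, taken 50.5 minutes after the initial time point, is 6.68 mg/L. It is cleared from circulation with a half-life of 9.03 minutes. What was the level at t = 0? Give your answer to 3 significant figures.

Number of half-lives elapsed: n = 50.5/9.03 ≈ 5.5925.
A₀ = A × 2^n = 6.68 × 2^5.5925 = 6.68 × 48.25 ≈ 322.31 mg/L.

322 mg/L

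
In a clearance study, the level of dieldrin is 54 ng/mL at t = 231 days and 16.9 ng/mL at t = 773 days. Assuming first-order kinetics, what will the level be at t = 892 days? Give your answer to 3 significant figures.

13.1 ng/mL

Over Δt = 773 − 231 = 542 days, the level fell by a factor of 54/16.9 ≈ 3.1953.
n = log₂(3.1953) ≈ 1.6759 half-lives, so t½ = 542/1.6759 ≈ 323.4 days.
From t = 773 to t = 892: 16.9 × (1/2)^((892−773)/323.4) ≈ 13.095 ng/mL.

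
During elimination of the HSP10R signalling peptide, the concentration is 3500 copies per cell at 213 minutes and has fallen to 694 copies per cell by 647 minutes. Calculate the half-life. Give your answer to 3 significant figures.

Over Δt = 647 − 213 = 434 minutes, the level fell by a factor of 3500/694 ≈ 5.0432.
n = log₂(5.0432) ≈ 2.3343 half-lives, so t½ = 434/2.3343 ≈ 185.92 minutes.

186 minutes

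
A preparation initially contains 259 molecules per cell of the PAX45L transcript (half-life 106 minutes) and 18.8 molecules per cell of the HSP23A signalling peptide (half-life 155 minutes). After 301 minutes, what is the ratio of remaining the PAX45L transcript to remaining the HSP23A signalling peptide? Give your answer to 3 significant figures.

PAX45L transcript: 259 × (1/2)^(301/106) = 259 × (1/2)^2.8396 ≈ 36.182 molecules per cell.
HSP23A signalling peptide: 18.8 × (1/2)^(301/155) = 18.8 × (1/2)^1.9419 ≈ 4.893 molecules per cell.
Ratio ≈ 36.182 / 4.893 ≈ 7.3945.

7.39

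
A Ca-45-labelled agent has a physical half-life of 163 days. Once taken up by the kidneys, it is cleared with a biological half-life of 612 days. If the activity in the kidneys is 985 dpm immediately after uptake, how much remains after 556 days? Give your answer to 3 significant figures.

49.3 dpm

1/t_eff = 1/t_phys + 1/t_biol = 1/163 + 1/612 = 0.007769 per day.
t_eff = 163 × 612 / (163 + 612) ≈ 128.72 days.
Remaining = 985 × (1/2)^(556/128.72) = 985 × (1/2)^4.3195 ≈ 49.332 dpm.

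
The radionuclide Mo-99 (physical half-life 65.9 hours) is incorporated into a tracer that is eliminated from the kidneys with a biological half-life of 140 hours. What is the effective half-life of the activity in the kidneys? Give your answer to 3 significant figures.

1/t_eff = 1/t_phys + 1/t_biol = 1/65.9 + 1/140 = 0.022317 per hour.
t_eff = 65.9 × 140 / (65.9 + 140) ≈ 44.808 hours.

44.8 hours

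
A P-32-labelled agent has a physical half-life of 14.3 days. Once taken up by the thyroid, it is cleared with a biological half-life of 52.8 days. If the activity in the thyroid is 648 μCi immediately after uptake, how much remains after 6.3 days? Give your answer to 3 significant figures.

1/t_eff = 1/t_phys + 1/t_biol = 1/14.3 + 1/52.8 = 0.088869 per day.
t_eff = 14.3 × 52.8 / (14.3 + 52.8) ≈ 11.252 days.
Remaining = 648 × (1/2)^(6.3/11.252) = 648 × (1/2)^0.55988 ≈ 439.58 μCi.

440 μCi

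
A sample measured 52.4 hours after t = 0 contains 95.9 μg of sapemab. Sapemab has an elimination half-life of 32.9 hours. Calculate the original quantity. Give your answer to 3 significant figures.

289 μg

Number of half-lives elapsed: n = 52.4/32.9 ≈ 1.5927.
A₀ = A × 2^n = 95.9 × 2^1.5927 = 95.9 × 3.0161 ≈ 289.25 μg.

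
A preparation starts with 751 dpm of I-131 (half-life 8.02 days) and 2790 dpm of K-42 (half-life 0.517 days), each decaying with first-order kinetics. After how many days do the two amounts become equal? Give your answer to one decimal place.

Set 751·(1/2)^(t/8.02) = 2790·(1/2)^(t/0.517).
Taking log₂: log₂(751/2790) = t·(1/8.02 − 1/0.517).
log₂(0.26918) = -1.8934; 1/8.02 − 1/0.517 = -1.8095.
t = -1.8934 / -1.8095 ≈ 1.0463 days.

1.0 days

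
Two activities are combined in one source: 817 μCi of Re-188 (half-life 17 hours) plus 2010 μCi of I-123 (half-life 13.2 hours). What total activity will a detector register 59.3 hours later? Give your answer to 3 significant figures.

162 μCi

Re-188: 817 × (1/2)^(59.3/17) = 817 × (1/2)^3.4882 ≈ 72.805 μCi.
I-123: 2010 × (1/2)^(59.3/13.2) = 2010 × (1/2)^4.4924 ≈ 89.298 μCi.
Total = 72.805 + 89.298 ≈ 162.1 μCi.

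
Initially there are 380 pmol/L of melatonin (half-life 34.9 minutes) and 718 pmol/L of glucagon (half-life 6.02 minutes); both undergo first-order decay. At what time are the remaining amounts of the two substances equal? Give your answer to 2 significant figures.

6.7 minutes

Set 380·(1/2)^(t/34.9) = 718·(1/2)^(t/6.02).
Taking log₂: log₂(380/718) = t·(1/34.9 − 1/6.02).
log₂(0.52925) = -0.91798; 1/34.9 − 1/6.02 = -0.13746.
t = -0.91798 / -0.13746 ≈ 6.6782 minutes.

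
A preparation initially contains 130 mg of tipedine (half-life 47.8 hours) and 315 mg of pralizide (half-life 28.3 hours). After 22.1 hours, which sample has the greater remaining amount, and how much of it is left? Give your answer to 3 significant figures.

pralizide, 183 mg

tipedine: 130 × (1/2)^0.46234 ≈ 94.355 mg.
pralizide: 315 × (1/2)^0.78092 ≈ 183.33 mg.
Pralizide has more remaining, at ≈ 183.33 mg.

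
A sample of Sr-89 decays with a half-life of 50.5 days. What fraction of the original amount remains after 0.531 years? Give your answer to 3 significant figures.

0.531 years = 193.815 days.
n = 193.815/50.5 ≈ 3.8379 half-lives.
Fraction remaining = (1/2)^3.8379 ≈ 0.069931.

0.0699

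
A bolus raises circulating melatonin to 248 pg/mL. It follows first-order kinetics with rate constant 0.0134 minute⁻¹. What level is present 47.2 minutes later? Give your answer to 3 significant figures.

t½ = ln 2 / k = 0.69315 / 0.0134 ≈ 51.727 minutes.
Number of half-lives: n = 47.2/51.727 ≈ 0.91248.
Remaining = 248 × (1/2)^0.91248 = 248 × 0.53127 ≈ 131.76 pg/mL.

132 pg/mL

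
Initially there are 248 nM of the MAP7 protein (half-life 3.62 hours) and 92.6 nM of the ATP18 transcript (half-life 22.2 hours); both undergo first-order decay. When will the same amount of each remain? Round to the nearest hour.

Set 248·(1/2)^(t/3.62) = 92.6·(1/2)^(t/22.2).
Taking log₂: log₂(248/92.6) = t·(1/3.62 − 1/22.2).
log₂(2.6782) = 1.4213; 1/3.62 − 1/22.2 = 0.2312.
t = 1.4213 / 0.2312 ≈ 6.1474 hours.

6 hours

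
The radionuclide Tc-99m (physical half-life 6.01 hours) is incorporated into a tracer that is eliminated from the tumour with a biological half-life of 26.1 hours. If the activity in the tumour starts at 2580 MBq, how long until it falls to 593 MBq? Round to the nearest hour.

1/t_eff = 1/t_phys + 1/t_biol = 1/6.01 + 1/26.1 = 0.2047 per hour.
t_eff = 6.01 × 26.1 / (6.01 + 26.1) ≈ 4.8851 hours.
n = log₂(2580/593) ≈ 2.1213; t = 2.1213 × 4.8851 ≈ 10.363 hours.

10 hours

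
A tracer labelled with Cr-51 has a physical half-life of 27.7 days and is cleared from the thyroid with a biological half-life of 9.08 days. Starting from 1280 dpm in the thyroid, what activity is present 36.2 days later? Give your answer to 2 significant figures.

1/t_eff = 1/t_phys + 1/t_biol = 1/27.7 + 1/9.08 = 0.14623 per day.
t_eff = 27.7 × 9.08 / (27.7 + 9.08) ≈ 6.8384 days.
Remaining = 1280 × (1/2)^(36.2/6.8384) = 1280 × (1/2)^5.2936 ≈ 32.634 dpm.

33 dpm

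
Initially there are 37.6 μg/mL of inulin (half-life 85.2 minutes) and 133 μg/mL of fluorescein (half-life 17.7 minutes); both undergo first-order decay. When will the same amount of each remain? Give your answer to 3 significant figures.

Set 37.6·(1/2)^(t/85.2) = 133·(1/2)^(t/17.7).
Taking log₂: log₂(37.6/133) = t·(1/85.2 − 1/17.7).
log₂(0.28271) = -1.8226; 1/85.2 − 1/17.7 = -0.04476.
t = -1.8226 / -0.04476 ≈ 40.72 minutes.

40.7 minutes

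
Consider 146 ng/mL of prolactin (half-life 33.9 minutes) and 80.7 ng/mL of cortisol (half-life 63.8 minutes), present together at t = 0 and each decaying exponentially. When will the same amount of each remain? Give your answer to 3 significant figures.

61.9 minutes

Set 146·(1/2)^(t/33.9) = 80.7·(1/2)^(t/63.8).
Taking log₂: log₂(146/80.7) = t·(1/33.9 − 1/63.8).
log₂(1.8092) = 0.85533; 1/33.9 − 1/63.8 = 0.013825.
t = 0.85533 / 0.013825 ≈ 61.87 minutes.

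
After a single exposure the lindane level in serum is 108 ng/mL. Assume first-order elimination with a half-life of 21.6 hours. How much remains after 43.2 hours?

Elapsed time is 2 half-lives (43.2/21.6).
Each half-life halves the amount: 108 × (1/2)^2 = 108/4 = 27 ng/mL.

27 ng/mL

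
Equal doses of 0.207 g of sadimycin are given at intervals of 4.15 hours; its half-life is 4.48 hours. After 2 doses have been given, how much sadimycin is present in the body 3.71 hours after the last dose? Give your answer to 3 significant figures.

The 2 doses were given 7.86, 3.71 hours ago.
Total = 0.207·(1/2)^(7.86/4.48) + 0.207·(1/2)^(3.71/4.48)
      = 0.061351 + 0.11659 ≈ 0.17795 g.

0.178 g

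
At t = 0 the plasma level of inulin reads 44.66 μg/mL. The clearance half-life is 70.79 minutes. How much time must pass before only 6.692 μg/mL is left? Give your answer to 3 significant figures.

194 minutes

Fraction remaining = 6.692/44.66 ≈ 0.14984.
n = log₂(44.66/6.692) = ln(6.6736)/ln 2 ≈ 2.7385 half-lives.
t = n × t½ = 2.7385 × 70.79 ≈ 193.86 minutes.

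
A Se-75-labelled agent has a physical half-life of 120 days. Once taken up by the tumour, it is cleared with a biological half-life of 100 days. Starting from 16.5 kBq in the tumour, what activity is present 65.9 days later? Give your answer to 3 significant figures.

7.14 kBq

1/t_eff = 1/t_phys + 1/t_biol = 1/120 + 1/100 = 0.018333 per day.
t_eff = 120 × 100 / (120 + 100) ≈ 54.545 days.
Remaining = 16.5 × (1/2)^(65.9/54.545) = 16.5 × (1/2)^1.2082 ≈ 7.1415 kBq.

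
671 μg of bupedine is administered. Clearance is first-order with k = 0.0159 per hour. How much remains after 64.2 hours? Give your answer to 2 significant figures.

t½ = ln 2 / k = 0.69315 / 0.0159 ≈ 43.594 hours.
Number of half-lives: n = 64.2/43.594 ≈ 1.4727.
Remaining = 671 × (1/2)^1.4727 = 671 × 0.36031 ≈ 241.77 μg.

240 μg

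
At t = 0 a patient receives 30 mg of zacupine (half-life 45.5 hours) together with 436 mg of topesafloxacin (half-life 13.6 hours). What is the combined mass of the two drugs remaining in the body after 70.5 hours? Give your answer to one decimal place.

zacupine: 30 × (1/2)^(70.5/45.5) = 30 × (1/2)^1.5495 ≈ 10.249 mg.
topesafloxacin: 436 × (1/2)^(70.5/13.6) = 436 × (1/2)^5.1838 ≈ 11.995 mg.
Total = 10.249 + 11.995 ≈ 22.244 mg.

22.2 mg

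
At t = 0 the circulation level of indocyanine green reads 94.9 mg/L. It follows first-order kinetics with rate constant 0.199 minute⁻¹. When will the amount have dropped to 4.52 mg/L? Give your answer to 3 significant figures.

t½ = ln 2 / λ = 0.69315 / 0.199 ≈ 3.4832 minutes.
Fraction remaining = 4.52/94.9 ≈ 0.047629.
n = log₂(94.9/4.52) = ln(20.996)/ln 2 ≈ 4.392 half-lives.
t = n × t½ = 4.392 × 3.4832 ≈ 15.298 minutes.

15.3 minutes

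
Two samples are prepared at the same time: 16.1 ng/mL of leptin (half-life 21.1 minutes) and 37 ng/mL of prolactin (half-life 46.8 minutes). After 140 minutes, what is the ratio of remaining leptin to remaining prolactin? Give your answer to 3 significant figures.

leptin: 16.1 × (1/2)^(140/21.1) = 16.1 × (1/2)^6.6351 ≈ 0.16198 ng/mL.
prolactin: 37 × (1/2)^(140/46.8) = 37 × (1/2)^2.9915 ≈ 4.6525 ng/mL.
Ratio ≈ 0.16198 / 4.6525 ≈ 0.034817.

0.0348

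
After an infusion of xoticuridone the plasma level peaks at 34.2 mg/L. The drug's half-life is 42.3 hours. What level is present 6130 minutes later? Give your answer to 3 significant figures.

Convert the elapsed time: 6130 minutes = 102.167 hours.
Number of half-lives: n = 102.167/42.3 ≈ 2.4153.
Remaining = 34.2 × (1/2)^2.4153 = 34.2 × 0.18747 ≈ 6.4114 mg/L.

6.41 mg/L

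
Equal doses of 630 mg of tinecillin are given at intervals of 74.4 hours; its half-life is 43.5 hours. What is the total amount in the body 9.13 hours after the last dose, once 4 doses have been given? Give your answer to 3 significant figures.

The 4 doses were given 232.33, 157.93, 83.53, 9.13 hours ago.
Total = 630·(1/2)^(232.33/43.5) + 630·(1/2)^(157.93/43.5) + 630·(1/2)^(83.53/43.5) + 630·(1/2)^(9.13/43.5)
      = 15.544 + 50.866 + 166.45 + 544.7 ≈ 777.57 mg.

778 mg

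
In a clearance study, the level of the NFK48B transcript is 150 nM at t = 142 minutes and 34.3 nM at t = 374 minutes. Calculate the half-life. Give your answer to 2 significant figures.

Over Δt = 374 − 142 = 232 minutes, the level fell by a factor of 150/34.3 ≈ 4.3732.
n = log₂(4.3732) ≈ 2.1287 half-lives, so t½ = 232/2.1287 ≈ 108.99 minutes.

110 minutes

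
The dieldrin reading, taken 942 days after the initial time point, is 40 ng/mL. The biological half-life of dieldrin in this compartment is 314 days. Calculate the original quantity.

Number of half-lives elapsed: n = 942/314 ≈ 3.
A₀ = A × 2^n = 40 × 2^3 = 40 × 8 ≈ 320 ng/mL.

320 ng/mL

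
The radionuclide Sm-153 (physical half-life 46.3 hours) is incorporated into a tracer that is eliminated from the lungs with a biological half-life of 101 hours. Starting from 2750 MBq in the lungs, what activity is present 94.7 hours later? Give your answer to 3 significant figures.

348 MBq

1/t_eff = 1/t_phys + 1/t_biol = 1/46.3 + 1/101 = 0.031499 per hour.
t_eff = 46.3 × 101 / (46.3 + 101) ≈ 31.747 hours.
Remaining = 2750 × (1/2)^(94.7/31.747) = 2750 × (1/2)^2.983 ≈ 347.83 MBq.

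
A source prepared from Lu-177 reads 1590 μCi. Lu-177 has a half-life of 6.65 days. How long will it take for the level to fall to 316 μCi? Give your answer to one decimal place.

15.5 days

Fraction remaining = 316/1590 ≈ 0.19874.
n = log₂(1590/316) = ln(5.0316)/ln 2 ≈ 2.331 half-lives.
t = n × t½ = 2.331 × 6.65 ≈ 15.501 days.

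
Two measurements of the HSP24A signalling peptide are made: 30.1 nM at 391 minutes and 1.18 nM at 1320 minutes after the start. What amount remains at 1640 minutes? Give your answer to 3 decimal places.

Over Δt = 1320 − 391 = 929 minutes, the level fell by a factor of 30.1/1.18 ≈ 25.508.
n = log₂(25.508) ≈ 4.6729 half-lives, so t½ = 929/4.6729 ≈ 198.81 minutes.
From t = 1320 to t = 1640: 1.18 × (1/2)^((1640−1320)/198.81) ≈ 0.38667 nM.

0.387 nM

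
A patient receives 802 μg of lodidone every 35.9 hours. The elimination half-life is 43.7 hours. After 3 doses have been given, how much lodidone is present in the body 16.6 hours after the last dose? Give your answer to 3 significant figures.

1160 μg

The 3 doses were given 88.4, 52.5, 16.6 hours ago.
Total = 802·(1/2)^(88.4/43.7) + 802·(1/2)^(52.5/43.7) + 802·(1/2)^(16.6/43.7)
      = 197.34 + 348.76 + 616.35 ≈ 1162.4 μg.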